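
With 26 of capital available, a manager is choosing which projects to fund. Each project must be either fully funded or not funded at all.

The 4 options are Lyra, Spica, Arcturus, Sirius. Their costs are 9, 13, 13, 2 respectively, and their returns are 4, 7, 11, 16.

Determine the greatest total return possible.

31

Allowing fractional choices, the relaxed optimum would be about 32.9, but projects are indivisible.
Arcturus + Sirius: cost 13 + 2 = 15 ≤ 26, return 11 + 16 = 27.
Lyra + Arcturus + Sirius: cost 9 + 13 + 2 = 24 ≤ 26, return 4 + 11 + 16 = 31.
Best is Lyra, Arcturus, and Sirius with total return 31.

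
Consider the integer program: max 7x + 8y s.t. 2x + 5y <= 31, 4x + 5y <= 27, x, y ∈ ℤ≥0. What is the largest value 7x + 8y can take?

45

The continuous relaxation peaks at (6.75, 0) with value 47.25; rounding to a feasible lattice point costs some objective.
(x,y)=(3,3): 2·3+5·3=21≤31, 4·3+5·3=27≤27, objective 45.
(x,y)=(4,2): 2·4+5·2=18≤31, 4·4+5·2=26≤27, objective 44.
(x,y)=(5,1): 2·5+5·1=15≤31, 4·5+5·1=25≤27, objective 43.
No feasible integer point exceeds 45.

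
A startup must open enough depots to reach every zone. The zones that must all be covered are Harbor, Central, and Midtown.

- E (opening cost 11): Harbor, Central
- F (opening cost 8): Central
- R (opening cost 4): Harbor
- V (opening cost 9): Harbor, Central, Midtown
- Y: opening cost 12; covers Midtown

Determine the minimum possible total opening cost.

V alone covers Harbor, Central, Midtown — every zone.
Total opening cost: 9.

9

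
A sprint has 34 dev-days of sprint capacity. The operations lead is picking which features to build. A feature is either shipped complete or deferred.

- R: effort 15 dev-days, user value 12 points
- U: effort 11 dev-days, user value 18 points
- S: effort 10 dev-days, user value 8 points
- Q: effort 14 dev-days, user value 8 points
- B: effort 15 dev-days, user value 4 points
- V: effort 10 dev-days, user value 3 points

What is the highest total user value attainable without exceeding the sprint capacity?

This is a 0-1 knapsack instance.
R + U: effort 15 + 11 = 26 ≤ 34, user value 12 + 18 = 30.
U + S + V: effort 11 + 10 + 10 = 31 ≤ 34, user value 18 + 8 + 3 = 29.
U + S: effort 11 + 10 = 21 ≤ 34, user value 18 + 8 = 26.
Best is R and U with total user value 30.

30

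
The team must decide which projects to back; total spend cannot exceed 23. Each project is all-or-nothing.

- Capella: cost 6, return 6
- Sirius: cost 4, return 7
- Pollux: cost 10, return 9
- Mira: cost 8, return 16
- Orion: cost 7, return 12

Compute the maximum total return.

35

This is a 0-1 knapsack instance.
Take Sirius, Mira, and Orion: cost 4 + 8 + 7 = 19 ≤ 23, return 7 + 16 + 12 = 35.
No other feasible combination does better.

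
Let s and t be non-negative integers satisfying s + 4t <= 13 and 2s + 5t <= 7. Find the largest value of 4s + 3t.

12

(s,t)=(3,0): 1·3+4·0=3≤13, 2·3+5·0=6≤7, objective 12.
(s,t)=(2,0): 1·2+4·0=2≤13, 2·2+5·0=4≤7, objective 8.
Maximum is 12 at (s,t)=(3,0).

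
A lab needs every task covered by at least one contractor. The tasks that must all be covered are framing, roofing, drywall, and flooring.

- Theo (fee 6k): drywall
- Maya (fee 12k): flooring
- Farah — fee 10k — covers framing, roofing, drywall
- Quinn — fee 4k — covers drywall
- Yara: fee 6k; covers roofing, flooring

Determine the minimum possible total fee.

Choose Farah and Yara: together they cover framing, roofing, drywall, flooring — every task.
Total fee: 10 + 6 = 16.

16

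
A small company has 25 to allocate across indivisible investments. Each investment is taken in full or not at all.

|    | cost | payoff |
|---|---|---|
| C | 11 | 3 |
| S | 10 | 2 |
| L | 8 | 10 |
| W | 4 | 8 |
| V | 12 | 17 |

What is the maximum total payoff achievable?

Allowing fractional choices, the relaxed optimum would be about 35.3, but investments are indivisible.
L + W + V: cost 8 + 4 + 12 = 24 ≤ 25, payoff 10 + 8 + 17 = 35.
L + V: cost 8 + 12 = 20 ≤ 25, payoff 10 + 17 = 27.
Best is L, W, and V with total payoff 35.

35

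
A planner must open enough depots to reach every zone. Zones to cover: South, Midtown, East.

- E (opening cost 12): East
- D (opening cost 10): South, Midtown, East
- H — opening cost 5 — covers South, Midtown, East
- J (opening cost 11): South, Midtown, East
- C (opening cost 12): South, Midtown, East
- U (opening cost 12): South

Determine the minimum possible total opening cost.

5

This is an integer covering problem.
H alone covers South, Midtown, East — every zone.
Total opening cost: 5.
No cover costs less than 5.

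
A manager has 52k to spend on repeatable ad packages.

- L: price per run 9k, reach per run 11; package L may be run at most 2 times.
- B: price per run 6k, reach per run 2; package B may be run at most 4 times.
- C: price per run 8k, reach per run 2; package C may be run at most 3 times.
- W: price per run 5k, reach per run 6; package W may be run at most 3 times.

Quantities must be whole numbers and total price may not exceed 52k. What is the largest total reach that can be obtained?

L has the best ratio (11/9); taking only L gives at most 2×11 = 22 (stopped by the supply cap of 2).
Mixing does better — 2×L, 3×B, and 3×W: price 51 ≤ 52, reach 2·11 + 3·2 + 3·6 = 46.

46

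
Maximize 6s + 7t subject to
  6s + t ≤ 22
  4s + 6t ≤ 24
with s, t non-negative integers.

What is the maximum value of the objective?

(s,t)=(3,2): 6·3+1·2=20≤22, 4·3+6·2=24≤24, objective 32.
(s,t)=(2,2): 6·2+1·2=14≤22, 4·2+6·2=20≤24, objective 26.
(s,t)=(3,1): 6·3+1·1=19≤22, 4·3+6·1=18≤24, objective 25.
The best lattice point is (3,2), giving 32.

32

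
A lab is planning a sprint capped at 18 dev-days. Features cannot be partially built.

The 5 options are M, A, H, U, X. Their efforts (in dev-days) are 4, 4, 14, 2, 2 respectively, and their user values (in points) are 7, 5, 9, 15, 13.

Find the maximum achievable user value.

40

Allowing fractional choices, the relaxed optimum would be about 43.9, but features are indivisible.
M + A + U + X: effort 4 + 4 + 2 + 2 = 12 ≤ 18, user value 7 + 5 + 15 + 13 = 40.
H + U + X: effort 14 + 2 + 2 = 18 ≤ 18, user value 9 + 15 + 13 = 37.
M + U + X: effort 4 + 2 + 2 = 8 ≤ 18, user value 7 + 15 + 13 = 35.
Best is M, A, U, and X with total user value 40.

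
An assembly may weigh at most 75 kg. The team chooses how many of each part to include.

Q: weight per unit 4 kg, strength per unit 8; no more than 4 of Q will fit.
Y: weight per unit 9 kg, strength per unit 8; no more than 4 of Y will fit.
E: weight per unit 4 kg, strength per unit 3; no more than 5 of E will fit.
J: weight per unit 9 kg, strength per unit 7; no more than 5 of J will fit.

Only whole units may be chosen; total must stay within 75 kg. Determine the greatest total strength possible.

4×Q, 3×Y, 1×E, and 3×J: weight 74 ≤ 75, strength 4·8 + 3·8 + 1·3 + 3·7 = 80.
4×Q, 4×Y, 1×E, and 2×J: weight 74 ≤ 75, strength 4·8 + 4·8 + 1·3 + 2·7 = 81.
Best is 81.

81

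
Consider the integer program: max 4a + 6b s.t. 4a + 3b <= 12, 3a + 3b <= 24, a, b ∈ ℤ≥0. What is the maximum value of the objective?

(a,b)=(0,4): 4·0+3·4=12≤12, 3·0+3·4=12≤24, objective 24.
(a,b)=(0,3): 4·0+3·3=9≤12, 3·0+3·3=9≤24, objective 18.
Maximum is 24 at (a,b)=(0,4).

24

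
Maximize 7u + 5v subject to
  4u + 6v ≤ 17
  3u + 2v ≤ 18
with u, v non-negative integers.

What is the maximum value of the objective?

28

(u,v)=(4,0) is feasible, giving 28.
(u,v)=(3,0) is feasible, giving 21.
Maximum is 28 at (u,v)=(4,0).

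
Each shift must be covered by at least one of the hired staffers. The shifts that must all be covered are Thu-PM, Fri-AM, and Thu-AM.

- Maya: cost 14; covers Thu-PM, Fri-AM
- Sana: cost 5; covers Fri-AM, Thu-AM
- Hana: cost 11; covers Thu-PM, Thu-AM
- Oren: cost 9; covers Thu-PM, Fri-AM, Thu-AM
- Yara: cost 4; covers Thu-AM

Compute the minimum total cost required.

Oren alone covers Thu-PM, Fri-AM, Thu-AM — every shift.
Total cost: 9.

9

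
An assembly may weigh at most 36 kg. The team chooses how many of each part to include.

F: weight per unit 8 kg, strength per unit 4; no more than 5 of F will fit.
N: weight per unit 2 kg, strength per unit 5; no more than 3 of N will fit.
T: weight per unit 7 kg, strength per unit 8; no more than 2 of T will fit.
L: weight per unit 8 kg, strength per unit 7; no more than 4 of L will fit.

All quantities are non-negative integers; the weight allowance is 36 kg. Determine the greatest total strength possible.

This is a bounded integer knapsack.
3×N, 2×T, and 2×L: weight 36 ≤ 36, strength 3·5 + 2·8 + 2·7 = 45.
1×F, 3×N, 2×T, and 1×L: weight 36 ≤ 36, strength 1·4 + 3·5 + 2·8 + 1·7 = 42.
Best is 45.

45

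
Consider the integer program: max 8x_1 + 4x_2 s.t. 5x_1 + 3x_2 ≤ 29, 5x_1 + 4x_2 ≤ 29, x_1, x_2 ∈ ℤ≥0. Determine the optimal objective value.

44

The continuous relaxation peaks at (5.8, 0) with value 46.40; rounding to a feasible lattice point costs some objective.
(x_1,x_2)=(5,1) is feasible, giving 44.
(x_1,x_2)=(4,2) is feasible, giving 40.
(x_1,x_2)=(5,0) is feasible, giving 40.
No feasible integer point exceeds 44.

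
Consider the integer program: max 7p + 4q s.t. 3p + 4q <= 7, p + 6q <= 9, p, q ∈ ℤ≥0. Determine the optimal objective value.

Relaxing integrality, the LP optimum is 16.33 at (p,q) = (2.33, 0), which is not an integer point.
(p,q)=(2,0): 3·2+4·0=6≤7, 1·2+6·0=2≤9, objective 14.
(p,q)=(1,1): 3·1+4·1=7≤7, 1·1+6·1=7≤9, objective 11.
Maximum is 14 at (p,q)=(2,0).

14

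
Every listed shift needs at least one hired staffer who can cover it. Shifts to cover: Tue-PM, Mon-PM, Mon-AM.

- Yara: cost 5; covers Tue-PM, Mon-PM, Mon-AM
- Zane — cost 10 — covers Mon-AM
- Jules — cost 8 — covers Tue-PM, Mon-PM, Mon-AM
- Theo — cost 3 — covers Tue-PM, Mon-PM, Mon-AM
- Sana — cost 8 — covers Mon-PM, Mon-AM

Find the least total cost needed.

3

This is an integer covering problem.
Theo alone covers Tue-PM, Mon-PM, Mon-AM — every shift.
Total cost: 3.
No cover costs less than 3.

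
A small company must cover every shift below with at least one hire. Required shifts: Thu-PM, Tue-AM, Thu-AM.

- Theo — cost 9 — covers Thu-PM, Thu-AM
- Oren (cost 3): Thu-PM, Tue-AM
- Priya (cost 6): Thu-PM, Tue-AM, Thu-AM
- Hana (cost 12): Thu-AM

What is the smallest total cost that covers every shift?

6

This is a weighted set-cover instance.
The greedy cost-per-new-shift heuristic would pick Oren and Priya for 9, but a cheaper cover exists.
Priya alone covers Thu-PM, Tue-AM, Thu-AM — every shift.
Total cost: 6.
No cover costs less than 6.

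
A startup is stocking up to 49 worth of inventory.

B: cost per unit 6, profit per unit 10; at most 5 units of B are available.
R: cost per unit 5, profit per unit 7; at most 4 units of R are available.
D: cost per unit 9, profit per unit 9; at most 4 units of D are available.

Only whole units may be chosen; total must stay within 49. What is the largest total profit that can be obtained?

This is a bounded integer knapsack.
5×B, 2×R, and 1×D: cost 49 ≤ 49, profit 5·10 + 2·7 + 1·9 = 73.
5×B and 3×R: cost 45 ≤ 49, profit 5·10 + 3·7 = 71.
Best is 73.

73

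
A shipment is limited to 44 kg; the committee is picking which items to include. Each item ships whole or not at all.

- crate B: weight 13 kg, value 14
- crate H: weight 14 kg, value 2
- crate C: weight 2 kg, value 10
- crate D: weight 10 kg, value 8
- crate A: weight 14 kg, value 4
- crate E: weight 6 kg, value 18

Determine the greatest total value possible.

50

This is a 0-1 knapsack instance.
Take crate B, crate C, crate D, and crate E: weight 13 + 2 + 10 + 6 = 31 ≤ 44, value 14 + 10 + 8 + 18 = 50.
No other feasible combination does better.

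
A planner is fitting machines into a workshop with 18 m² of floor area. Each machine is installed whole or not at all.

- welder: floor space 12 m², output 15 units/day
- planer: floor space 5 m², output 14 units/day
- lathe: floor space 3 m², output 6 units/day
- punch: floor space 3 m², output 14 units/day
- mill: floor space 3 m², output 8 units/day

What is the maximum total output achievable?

42

This is a 0-1 knapsack instance.
Take planer, lathe, punch, and mill: floor space 5 + 3 + 3 + 3 = 14 ≤ 18, output 14 + 6 + 14 + 8 = 42.
No other feasible combination does better.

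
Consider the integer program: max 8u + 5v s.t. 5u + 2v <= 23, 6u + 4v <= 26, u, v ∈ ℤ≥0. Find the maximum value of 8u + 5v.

The continuous relaxation peaks at (4.33, 0) with value 34.67; rounding to a feasible lattice point costs some objective.
(u,v)=(3,2): 5·3+2·2=19≤23, 6·3+4·2=26≤26, objective 34.
(u,v)=(4,0): 5·4+2·0=20≤23, 6·4+4·0=24≤26, objective 32.
(u,v)=(2,3): 5·2+2·3=16≤23, 6·2+4·3=24≤26, objective 31.
The best lattice point is (3,2), giving 34.

34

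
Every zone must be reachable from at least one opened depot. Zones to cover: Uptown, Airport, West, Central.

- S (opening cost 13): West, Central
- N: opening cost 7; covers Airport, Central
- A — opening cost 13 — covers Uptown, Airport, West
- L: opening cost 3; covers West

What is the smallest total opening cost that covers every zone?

20

This is an integer covering problem.
The greedy cost-per-new-zone heuristic would pick L, N, and A for 23, but a cheaper cover exists.
Choose N and A: together they cover Uptown, Airport, West, Central — every zone.
Total opening cost: 7 + 13 = 20.
No cover costs less than 20.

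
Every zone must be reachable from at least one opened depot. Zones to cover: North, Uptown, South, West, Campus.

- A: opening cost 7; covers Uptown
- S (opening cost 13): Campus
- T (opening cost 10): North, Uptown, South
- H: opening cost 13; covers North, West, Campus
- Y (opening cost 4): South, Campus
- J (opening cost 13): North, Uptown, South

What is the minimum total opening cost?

The greedy cost-per-new-zone heuristic would pick Y, T, and H for 27, but a cheaper cover exists.
Choose T and H: together they cover North, Uptown, South, West, Campus — every zone.
Total opening cost: 10 + 13 = 23.
No cover costs less than 23.

23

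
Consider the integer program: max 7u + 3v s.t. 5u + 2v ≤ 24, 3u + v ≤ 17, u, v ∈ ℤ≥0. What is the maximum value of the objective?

(u,v)=(0,12): 5·0+2·12=24≤24, 3·0+1·12=12≤17, objective 36.
(u,v)=(0,11): 5·0+2·11=22≤24, 3·0+1·11=11≤17, objective 33.
Maximum is 36 at (u,v)=(0,12).

36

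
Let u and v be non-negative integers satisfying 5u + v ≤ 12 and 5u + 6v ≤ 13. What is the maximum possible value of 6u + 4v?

12

The continuous relaxation peaks at (2.36, 0.2) with value 14.96; rounding to a feasible lattice point costs some objective.
(u,v)=(2,0): 5·2+1·0=10≤12, 5·2+6·0=10≤13, objective 12.
(u,v)=(1,1): 5·1+1·1=6≤12, 5·1+6·1=11≤13, objective 10.
Maximum is 12 at (u,v)=(2,0).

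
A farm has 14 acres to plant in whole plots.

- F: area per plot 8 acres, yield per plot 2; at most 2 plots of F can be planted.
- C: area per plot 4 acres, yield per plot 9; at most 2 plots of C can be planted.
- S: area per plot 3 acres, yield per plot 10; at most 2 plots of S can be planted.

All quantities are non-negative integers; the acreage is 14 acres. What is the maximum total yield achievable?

38

S has the best ratio (10/3); taking only S gives at most 2×10 = 20 (stopped by the supply cap of 2).
Mixing does better — 2×C and 2×S: area 14 ≤ 14, yield 2·9 + 2·10 = 38.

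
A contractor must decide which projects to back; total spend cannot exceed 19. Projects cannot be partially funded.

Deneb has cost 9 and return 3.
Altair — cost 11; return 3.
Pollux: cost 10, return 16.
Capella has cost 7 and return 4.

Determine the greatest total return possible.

Allowing fractional choices, the relaxed optimum would be about 20.7, but projects are indivisible.
Deneb + Pollux: cost 9 + 10 = 19 ≤ 19, return 3 + 16 = 19.
Pollux: cost 10 ≤ 19, return 16.
Pollux + Capella: cost 10 + 7 = 17 ≤ 19, return 16 + 4 = 20.
Best is Pollux and Capella with total return 20.

20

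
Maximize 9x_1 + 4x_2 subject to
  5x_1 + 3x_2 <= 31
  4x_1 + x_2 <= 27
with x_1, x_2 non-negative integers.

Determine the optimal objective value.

54

(x_1,x_2)=(6,0): 5·6+3·0=30≤31, 4·6+1·0=24≤27, objective 54.
(x_1,x_2)=(5,1): 5·5+3·1=28≤31, 4·5+1·1=21≤27, objective 49.
(x_1,x_2)=(5,0): 5·5+3·0=25≤31, 4·5+1·0=20≤27, objective 45.
The best lattice point is (6,0), giving 54.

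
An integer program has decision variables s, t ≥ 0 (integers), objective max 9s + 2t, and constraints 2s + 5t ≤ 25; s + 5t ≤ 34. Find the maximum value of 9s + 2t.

108

The continuous relaxation peaks at (12.5, 0) with value 112.50; rounding to a feasible lattice point costs some objective.
(s,t)=(12,0): 2·12+5·0=24≤25, 1·12+5·0=12≤34, objective 108.
(s,t)=(11,0): 2·11+5·0=22≤25, 1·11+5·0=11≤34, objective 99.
The best lattice point is (12,0), giving 108.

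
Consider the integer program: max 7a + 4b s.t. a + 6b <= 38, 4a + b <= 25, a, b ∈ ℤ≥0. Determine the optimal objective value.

55

Relaxing integrality, the LP optimum is 56.17 at (a,b) = (4.87, 5.52), which is not an integer point.
(a,b)=(5,5): 1·5+6·5=35≤38, 4·5+1·5=25≤25, objective 55.
(a,b)=(5,4): 1·5+6·4=29≤38, 4·5+1·4=24≤25, objective 51.
(a,b)=(4,5): 1·4+6·5=34≤38, 4·4+1·5=21≤25, objective 48.
The best lattice point is (5,5), giving 55.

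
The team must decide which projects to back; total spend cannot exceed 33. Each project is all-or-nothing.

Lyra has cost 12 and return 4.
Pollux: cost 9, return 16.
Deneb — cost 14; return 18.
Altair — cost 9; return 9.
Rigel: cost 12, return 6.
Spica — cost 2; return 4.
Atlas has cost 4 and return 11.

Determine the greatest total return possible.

49

This is an integer program with binary decision variables.
Take Pollux, Deneb, Spica, and Atlas: cost 9 + 14 + 2 + 4 = 29 ≤ 33, return 16 + 18 + 4 + 11 = 49.
No other feasible combination does better.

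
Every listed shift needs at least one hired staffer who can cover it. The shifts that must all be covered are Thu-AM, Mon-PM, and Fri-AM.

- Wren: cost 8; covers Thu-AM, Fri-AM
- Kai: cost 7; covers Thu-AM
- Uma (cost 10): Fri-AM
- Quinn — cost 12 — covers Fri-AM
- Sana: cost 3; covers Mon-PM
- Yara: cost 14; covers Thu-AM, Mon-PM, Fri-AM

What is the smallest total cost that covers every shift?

11

Choose Wren and Sana: together they cover Thu-AM, Mon-PM, Fri-AM — every shift.
Total cost: 8 + 3 = 11.
No cover costs less than 11.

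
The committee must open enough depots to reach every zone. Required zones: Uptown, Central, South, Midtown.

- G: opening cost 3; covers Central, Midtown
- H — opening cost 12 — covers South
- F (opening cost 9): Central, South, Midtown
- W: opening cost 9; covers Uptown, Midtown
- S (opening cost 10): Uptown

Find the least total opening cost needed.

18

This is a weighted set-cover instance.
Choose F and W: together they cover Uptown, Central, South, Midtown — every zone.
Total opening cost: 9 + 9 = 18.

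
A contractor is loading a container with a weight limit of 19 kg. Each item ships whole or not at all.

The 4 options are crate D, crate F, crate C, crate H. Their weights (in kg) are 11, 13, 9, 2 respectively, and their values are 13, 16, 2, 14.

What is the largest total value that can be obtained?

Allowing fractional choices, the relaxed optimum would be about 34.7, but items are indivisible.
crate C + crate H: weight 9 + 2 = 11 ≤ 19, value 2 + 14 = 16.
crate D + crate H: weight 11 + 2 = 13 ≤ 19, value 13 + 14 = 27.
crate F + crate H: weight 13 + 2 = 15 ≤ 19, value 16 + 14 = 30.
Best is crate F and crate H with total value 30.

30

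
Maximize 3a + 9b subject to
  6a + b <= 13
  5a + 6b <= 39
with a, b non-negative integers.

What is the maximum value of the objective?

Relaxing integrality, the LP optimum is 58.50 at (a,b) = (0, 6.5), which is not an integer point.
(a,b)=(0,6): 6·0+1·6=6≤13, 5·0+6·6=36≤39, objective 54.
(a,b)=(1,5): 6·1+1·5=11≤13, 5·1+6·5=35≤39, objective 48.
(a,b)=(0,5): 6·0+1·5=5≤13, 5·0+6·5=30≤39, objective 45.
The best lattice point is (0,6), giving 54.

54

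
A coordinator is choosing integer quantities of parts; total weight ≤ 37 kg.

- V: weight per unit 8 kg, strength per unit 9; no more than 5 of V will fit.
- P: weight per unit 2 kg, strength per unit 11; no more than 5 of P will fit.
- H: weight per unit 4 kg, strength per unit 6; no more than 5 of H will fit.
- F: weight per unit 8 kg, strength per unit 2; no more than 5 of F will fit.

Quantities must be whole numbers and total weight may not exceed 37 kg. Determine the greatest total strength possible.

P has the best ratio (11/2); taking only P gives at most 5×11 = 55 (stopped by the supply cap of 5).
Mixing does better — 1×V, 5×P, and 4×H: weight 34 ≤ 37, strength 1·9 + 5·11 + 4·6 = 88.

88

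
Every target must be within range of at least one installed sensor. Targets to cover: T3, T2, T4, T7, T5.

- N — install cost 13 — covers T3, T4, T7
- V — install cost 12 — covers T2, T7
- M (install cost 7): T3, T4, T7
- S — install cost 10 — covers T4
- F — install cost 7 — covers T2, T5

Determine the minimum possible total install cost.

14

Choose M and F: together they cover T3, T2, T4, T7, T5 — every target.
Total install cost: 7 + 7 = 14.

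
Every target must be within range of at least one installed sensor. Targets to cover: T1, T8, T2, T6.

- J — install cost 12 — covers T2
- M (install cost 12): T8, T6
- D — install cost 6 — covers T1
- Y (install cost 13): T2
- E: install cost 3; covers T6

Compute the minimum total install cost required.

This is an integer covering problem.
The greedy cost-per-new-target heuristic would pick E, D, J, and M for 33, but a cheaper cover exists.
Choose J, M, and D: together they cover T1, T8, T2, T6 — every target.
Total install cost: 12 + 12 + 6 = 30.
No cover costs less than 30.

30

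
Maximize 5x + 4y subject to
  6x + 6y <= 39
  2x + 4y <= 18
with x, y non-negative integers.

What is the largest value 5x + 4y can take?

(x,y)=(6,0) is feasible, giving 30.
(x,y)=(5,1) is feasible, giving 29.
(x,y)=(5,0) is feasible, giving 25.
No feasible integer point exceeds 30.

30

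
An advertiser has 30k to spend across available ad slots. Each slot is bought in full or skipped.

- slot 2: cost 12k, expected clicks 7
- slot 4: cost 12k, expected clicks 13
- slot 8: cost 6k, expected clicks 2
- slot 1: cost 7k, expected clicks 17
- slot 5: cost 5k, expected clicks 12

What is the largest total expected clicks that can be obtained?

44

Treat it as a binary knapsack problem.
Allowing fractional choices, the relaxed optimum would be about 45.5, but ad slots are indivisible.
slot 4 + slot 1 + slot 5: cost 12 + 7 + 5 = 24 ≤ 30, expected clicks 13 + 17 + 12 = 42.
slot 4 + slot 8 + slot 1 + slot 5: cost 12 + 6 + 7 + 5 = 30 ≤ 30, expected clicks 13 + 2 + 17 + 12 = 44.
Best is slot 4, slot 8, slot 1, and slot 5 with total expected clicks 44.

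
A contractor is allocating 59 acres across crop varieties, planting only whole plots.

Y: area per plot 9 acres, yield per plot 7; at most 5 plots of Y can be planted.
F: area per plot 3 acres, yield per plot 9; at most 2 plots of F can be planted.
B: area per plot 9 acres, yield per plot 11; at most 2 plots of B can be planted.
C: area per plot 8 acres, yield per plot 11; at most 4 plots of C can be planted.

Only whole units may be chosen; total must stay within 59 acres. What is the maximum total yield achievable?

84

This is a bounded integer knapsack.
2×F, 2×B, and 4×C: area 56 ≤ 59, yield 2·9 + 2·11 + 4·11 = 84.
1×Y, 2×F, 1×B, and 4×C: area 56 ≤ 59, yield 1·7 + 2·9 + 1·11 + 4·11 = 80.
Best is 84.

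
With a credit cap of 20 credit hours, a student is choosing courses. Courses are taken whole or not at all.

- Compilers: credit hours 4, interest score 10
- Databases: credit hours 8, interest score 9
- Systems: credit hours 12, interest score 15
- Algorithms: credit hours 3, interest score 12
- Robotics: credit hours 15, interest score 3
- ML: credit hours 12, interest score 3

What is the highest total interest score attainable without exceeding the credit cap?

37

Take Compilers, Systems, and Algorithms: credit hours 4 + 12 + 3 = 19 ≤ 20, interest score 10 + 15 + 12 = 37.
No other feasible combination does better.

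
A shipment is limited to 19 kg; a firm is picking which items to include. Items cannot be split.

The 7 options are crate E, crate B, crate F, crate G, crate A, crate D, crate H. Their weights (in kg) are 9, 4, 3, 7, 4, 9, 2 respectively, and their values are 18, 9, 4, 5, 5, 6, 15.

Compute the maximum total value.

47

Allowing fractional choices, the relaxed optimum would be about 47.2, but items are indivisible.
crate E + crate B + crate A + crate H: weight 9 + 4 + 4 + 2 = 19 ≤ 19, value 18 + 9 + 5 + 15 = 47.
crate E + crate B + crate F + crate H: weight 9 + 4 + 3 + 2 = 18 ≤ 19, value 18 + 9 + 4 + 15 = 46.
crate E + crate B + crate H: weight 9 + 4 + 2 = 15 ≤ 19, value 18 + 9 + 15 = 42.
Best is crate E, crate B, crate A, and crate H with total value 47.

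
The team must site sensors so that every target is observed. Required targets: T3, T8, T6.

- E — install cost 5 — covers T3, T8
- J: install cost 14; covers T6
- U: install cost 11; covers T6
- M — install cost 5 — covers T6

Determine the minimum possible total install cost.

10

This is a weighted set-cover instance.
Choose E and M: together they cover T3, T8, T6 — every target.
Total install cost: 5 + 5 = 10.
No cover costs less than 10.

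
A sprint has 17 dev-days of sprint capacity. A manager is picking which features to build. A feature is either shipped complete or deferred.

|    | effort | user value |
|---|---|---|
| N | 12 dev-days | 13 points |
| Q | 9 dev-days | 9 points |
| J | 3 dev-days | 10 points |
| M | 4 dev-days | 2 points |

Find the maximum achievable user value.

23

Take N and J: effort 12 + 3 = 15 ≤ 17, user value 13 + 10 = 23.
No other feasible combination does better.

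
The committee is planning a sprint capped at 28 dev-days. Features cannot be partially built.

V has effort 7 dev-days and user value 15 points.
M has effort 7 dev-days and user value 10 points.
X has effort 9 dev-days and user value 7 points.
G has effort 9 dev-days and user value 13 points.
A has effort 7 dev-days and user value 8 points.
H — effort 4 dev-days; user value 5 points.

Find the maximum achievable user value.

V + G + A + H: effort 7 + 9 + 7 + 4 = 27 ≤ 28, user value 15 + 13 + 8 + 5 = 41.
V + M + G: effort 7 + 7 + 9 = 23 ≤ 28, user value 15 + 10 + 13 = 38.
V + M + G + H: effort 7 + 7 + 9 + 4 = 27 ≤ 28, user value 15 + 10 + 13 + 5 = 43.
Best is V, M, G, and H with total user value 43.

43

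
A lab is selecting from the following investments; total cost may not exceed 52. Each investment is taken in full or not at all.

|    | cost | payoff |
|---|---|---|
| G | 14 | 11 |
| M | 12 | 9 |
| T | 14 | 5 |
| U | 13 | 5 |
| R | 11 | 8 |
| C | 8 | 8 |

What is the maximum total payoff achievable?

Allowing fractional choices, the relaxed optimum would be about 38.7, but investments are indivisible.
G + M + R + C: cost 14 + 12 + 11 + 8 = 45 ≤ 52, payoff 11 + 9 + 8 + 8 = 36.
G + M + U + C: cost 14 + 12 + 13 + 8 = 47 ≤ 52, payoff 11 + 9 + 5 + 8 = 33.
Best is G, M, R, and C with total payoff 36.

36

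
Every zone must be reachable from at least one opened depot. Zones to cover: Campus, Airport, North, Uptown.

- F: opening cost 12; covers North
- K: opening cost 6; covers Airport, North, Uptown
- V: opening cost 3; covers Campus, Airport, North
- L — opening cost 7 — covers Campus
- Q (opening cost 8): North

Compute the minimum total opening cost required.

Choose K and V: together they cover Campus, Airport, North, Uptown — every zone.
Total opening cost: 6 + 3 = 9.
No cover costs less than 9.

9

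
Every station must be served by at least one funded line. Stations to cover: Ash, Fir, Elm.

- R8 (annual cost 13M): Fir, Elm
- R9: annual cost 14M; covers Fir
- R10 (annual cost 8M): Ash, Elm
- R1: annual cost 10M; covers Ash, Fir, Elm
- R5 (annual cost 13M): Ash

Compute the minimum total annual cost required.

R1 alone covers Ash, Fir, Elm — every station.
Total annual cost: 10.
No cover costs less than 10.

10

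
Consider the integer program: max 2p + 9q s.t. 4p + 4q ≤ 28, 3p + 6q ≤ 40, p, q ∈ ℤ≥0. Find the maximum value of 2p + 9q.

56

(p,q)=(1,6): 4·1+4·6=28≤28, 3·1+6·6=39≤40, objective 56.
(p,q)=(0,6): 4·0+4·6=24≤28, 3·0+6·6=36≤40, objective 54.
(p,q)=(2,5): 4·2+4·5=28≤28, 3·2+6·5=36≤40, objective 49.
No feasible integer point exceeds 56.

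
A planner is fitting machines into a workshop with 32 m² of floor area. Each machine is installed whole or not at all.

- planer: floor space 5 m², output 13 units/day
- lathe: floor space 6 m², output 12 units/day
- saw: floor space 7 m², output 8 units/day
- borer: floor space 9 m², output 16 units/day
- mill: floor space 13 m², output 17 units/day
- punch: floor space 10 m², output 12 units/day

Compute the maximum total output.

53

Take planer, lathe, borer, and punch: floor space 5 + 6 + 9 + 10 = 30 ≤ 32, output 13 + 12 + 16 + 12 = 53.
No other feasible combination does better.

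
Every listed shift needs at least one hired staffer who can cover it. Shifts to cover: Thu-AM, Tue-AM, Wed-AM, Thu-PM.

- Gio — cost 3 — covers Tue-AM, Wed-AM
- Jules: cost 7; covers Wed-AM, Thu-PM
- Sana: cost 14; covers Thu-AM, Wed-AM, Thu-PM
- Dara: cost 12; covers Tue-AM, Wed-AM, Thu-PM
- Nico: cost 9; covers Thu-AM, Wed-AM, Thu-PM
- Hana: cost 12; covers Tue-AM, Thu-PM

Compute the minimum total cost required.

12

This is a weighted set-cover instance.
Choose Gio and Nico: together they cover Thu-AM, Tue-AM, Wed-AM, Thu-PM — every shift.
Total cost: 3 + 9 = 12.
No cover costs less than 12.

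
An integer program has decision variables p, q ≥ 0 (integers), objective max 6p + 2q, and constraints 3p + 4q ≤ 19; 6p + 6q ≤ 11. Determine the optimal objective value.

(p,q)=(1,0) is feasible, giving 6.
(p,q)=(0,1) is feasible, giving 2.
(p,q)=(0,0) is feasible, giving 0.
Maximum is 6 at (p,q)=(1,0).

6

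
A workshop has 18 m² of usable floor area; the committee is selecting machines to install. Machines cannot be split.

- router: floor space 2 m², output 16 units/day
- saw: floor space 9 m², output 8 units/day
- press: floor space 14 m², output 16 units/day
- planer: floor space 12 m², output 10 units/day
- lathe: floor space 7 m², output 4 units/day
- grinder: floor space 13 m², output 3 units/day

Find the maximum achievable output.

This is an integer program with binary decision variables.
Take router and press: floor space 2 + 14 = 16 ≤ 18, output 16 + 16 = 32.
No other feasible combination does better.

32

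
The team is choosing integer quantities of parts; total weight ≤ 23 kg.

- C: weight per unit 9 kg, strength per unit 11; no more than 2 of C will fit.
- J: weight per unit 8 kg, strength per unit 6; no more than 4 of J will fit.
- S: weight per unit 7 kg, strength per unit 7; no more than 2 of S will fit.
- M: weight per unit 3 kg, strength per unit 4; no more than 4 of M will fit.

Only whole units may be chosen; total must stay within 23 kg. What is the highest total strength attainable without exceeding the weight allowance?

This is a bounded integer knapsack.
M has the best ratio (4/3); taking only M gives at most 4×4 = 16 (stopped by the supply cap of 4).
Mixing does better — 1×C and 4×M: weight 21 ≤ 23, strength 1·11 + 4·4 = 27.

27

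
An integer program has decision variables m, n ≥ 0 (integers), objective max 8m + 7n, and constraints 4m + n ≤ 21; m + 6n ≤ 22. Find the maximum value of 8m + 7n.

The continuous relaxation peaks at (4.52, 2.91) with value 56.57; rounding to a feasible lattice point costs some objective.
(m,n)=(4,3): 4·4+1·3=19≤21, 1·4+6·3=22≤22, objective 53.
(m,n)=(5,1): 4·5+1·1=21≤21, 1·5+6·1=11≤22, objective 47.
No feasible integer point exceeds 53.

53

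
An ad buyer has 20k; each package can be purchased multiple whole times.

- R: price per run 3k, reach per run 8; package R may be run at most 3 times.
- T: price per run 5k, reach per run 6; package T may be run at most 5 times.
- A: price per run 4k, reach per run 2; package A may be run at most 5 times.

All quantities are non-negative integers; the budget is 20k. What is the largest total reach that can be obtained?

36

3×R and 2×T: price 19 ≤ 20, reach 3·8 + 2·6 = 36.
3×R, 1×T, and 1×A: price 18 ≤ 20, reach 3·8 + 1·6 + 1·2 = 32.
Best is 36.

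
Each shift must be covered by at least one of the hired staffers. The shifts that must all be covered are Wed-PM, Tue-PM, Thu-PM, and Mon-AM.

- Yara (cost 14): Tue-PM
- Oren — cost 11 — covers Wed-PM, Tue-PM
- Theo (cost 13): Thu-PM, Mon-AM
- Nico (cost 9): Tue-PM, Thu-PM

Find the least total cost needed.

This is a weighted set-cover instance.
Choose Oren and Theo: together they cover Wed-PM, Tue-PM, Thu-PM, Mon-AM — every shift.
Total cost: 11 + 13 = 24.

24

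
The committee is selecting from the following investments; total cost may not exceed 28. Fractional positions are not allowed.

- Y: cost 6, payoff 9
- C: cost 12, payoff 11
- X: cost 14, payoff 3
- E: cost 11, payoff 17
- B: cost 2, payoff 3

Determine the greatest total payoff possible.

31

This is an integer program with binary decision variables.
Allowing fractional choices, the relaxed optimum would be about 37.2, but investments are indivisible.
C + E + B: cost 12 + 11 + 2 = 25 ≤ 28, payoff 11 + 17 + 3 = 31.
Y + E + B: cost 6 + 11 + 2 = 19 ≤ 28, payoff 9 + 17 + 3 = 29.
Best is C, E, and B with total payoff 31.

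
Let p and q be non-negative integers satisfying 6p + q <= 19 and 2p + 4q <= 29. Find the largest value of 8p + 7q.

58

(p,q)=(2,6): 6·2+1·6=18≤19, 2·2+4·6=28≤29, objective 58.
(p,q)=(2,5): 6·2+1·5=17≤19, 2·2+4·5=24≤29, objective 51.
(p,q)=(1,6): 6·1+1·6=12≤19, 2·1+4·6=26≤29, objective 50.
No feasible integer point exceeds 58.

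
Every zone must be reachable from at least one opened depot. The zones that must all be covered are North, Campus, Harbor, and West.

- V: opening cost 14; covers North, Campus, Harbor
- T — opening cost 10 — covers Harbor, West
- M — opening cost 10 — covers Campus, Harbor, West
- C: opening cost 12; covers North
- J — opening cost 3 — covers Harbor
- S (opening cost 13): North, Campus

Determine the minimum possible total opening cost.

22

The greedy cost-per-new-zone heuristic would pick J, M, and C for 25, but a cheaper cover exists.
Choose M and C: together they cover North, Campus, Harbor, West — every zone.
Total opening cost: 10 + 12 = 22.
No cover costs less than 22.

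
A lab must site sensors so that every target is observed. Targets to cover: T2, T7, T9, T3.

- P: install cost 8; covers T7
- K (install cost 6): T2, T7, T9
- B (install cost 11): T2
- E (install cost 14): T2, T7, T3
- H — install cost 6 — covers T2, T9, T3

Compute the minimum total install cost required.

This is a weighted set-cover instance.
Choose K and H: together they cover T2, T7, T9, T3 — every target.
Total install cost: 6 + 6 = 12.
No cover costs less than 12.

12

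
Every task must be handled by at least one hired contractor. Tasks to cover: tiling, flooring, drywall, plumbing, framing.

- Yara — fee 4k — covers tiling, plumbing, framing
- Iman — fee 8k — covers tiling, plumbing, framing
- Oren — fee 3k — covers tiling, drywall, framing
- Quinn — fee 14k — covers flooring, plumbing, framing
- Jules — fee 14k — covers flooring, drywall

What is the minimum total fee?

17

Choose Oren and Quinn: together they cover tiling, flooring, drywall, plumbing, framing — every task.
Total fee: 3 + 14 = 17.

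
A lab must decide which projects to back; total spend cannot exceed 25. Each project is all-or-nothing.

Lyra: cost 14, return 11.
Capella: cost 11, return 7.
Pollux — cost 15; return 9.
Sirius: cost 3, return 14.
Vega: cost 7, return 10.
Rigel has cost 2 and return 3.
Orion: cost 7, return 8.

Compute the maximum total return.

35

Allowing fractional choices, the relaxed optimum would be about 39.7, but projects are indivisible.
Lyra + Sirius + Vega: cost 14 + 3 + 7 = 24 ≤ 25, return 11 + 14 + 10 = 35.
Capella + Sirius + Vega + Rigel: cost 11 + 3 + 7 + 2 = 23 ≤ 25, return 7 + 14 + 10 + 3 = 34.
Sirius + Vega + Rigel + Orion: cost 3 + 7 + 2 + 7 = 19 ≤ 25, return 14 + 10 + 3 + 8 = 35.
The maximum return is 35; one optimal choice is Sirius, Vega, Rigel, and Orion.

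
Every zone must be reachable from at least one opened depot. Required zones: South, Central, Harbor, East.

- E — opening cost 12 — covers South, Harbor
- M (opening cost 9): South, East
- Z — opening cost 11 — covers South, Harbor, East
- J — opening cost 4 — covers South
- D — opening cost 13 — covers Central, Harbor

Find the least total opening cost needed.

This is a weighted set-cover instance.
The greedy cost-per-new-zone heuristic would pick Z and D for 24, but a cheaper cover exists.
Choose M and D: together they cover South, Central, Harbor, East — every zone.
Total opening cost: 9 + 13 = 22.
No cover costs less than 22.

22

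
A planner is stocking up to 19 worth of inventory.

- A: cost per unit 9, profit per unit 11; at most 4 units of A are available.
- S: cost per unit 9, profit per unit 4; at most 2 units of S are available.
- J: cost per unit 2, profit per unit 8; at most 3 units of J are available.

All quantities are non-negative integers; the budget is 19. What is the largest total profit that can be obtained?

This is a bounded integer knapsack.
J has the best ratio (8/2); taking only J gives at most 3×8 = 24 (stopped by the supply cap of 3).
Mixing does better — 1×A and 3×J: cost 15 ≤ 19, profit 1·11 + 3·8 = 35.

35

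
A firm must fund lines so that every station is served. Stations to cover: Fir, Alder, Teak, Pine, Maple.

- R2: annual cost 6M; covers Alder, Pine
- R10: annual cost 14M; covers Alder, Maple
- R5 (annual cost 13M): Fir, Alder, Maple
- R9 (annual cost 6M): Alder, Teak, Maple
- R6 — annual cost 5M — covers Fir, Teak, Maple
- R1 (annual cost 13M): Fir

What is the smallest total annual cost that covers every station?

11

This is an integer covering problem.
Choose R2 and R6: together they cover Fir, Alder, Teak, Pine, Maple — every station.
Total annual cost: 6 + 5 = 11.
No cover costs less than 11.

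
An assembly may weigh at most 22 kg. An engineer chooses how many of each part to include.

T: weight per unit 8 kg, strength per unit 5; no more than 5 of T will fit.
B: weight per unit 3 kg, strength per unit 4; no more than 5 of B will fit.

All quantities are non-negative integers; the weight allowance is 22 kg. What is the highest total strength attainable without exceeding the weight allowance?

21

This is a bounded integer knapsack.
5×B: weight 15 ≤ 22, strength 5·4 = 20.
1×T and 4×B: weight 20 ≤ 22, strength 1·5 + 4·4 = 21.
Best is 21.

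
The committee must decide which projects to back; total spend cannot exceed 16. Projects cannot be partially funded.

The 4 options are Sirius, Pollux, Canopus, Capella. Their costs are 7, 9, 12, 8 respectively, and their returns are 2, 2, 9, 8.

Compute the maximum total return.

10

Take Sirius and Capella: cost 7 + 8 = 15 ≤ 16, return 2 + 8 = 10.
No other feasible combination does better.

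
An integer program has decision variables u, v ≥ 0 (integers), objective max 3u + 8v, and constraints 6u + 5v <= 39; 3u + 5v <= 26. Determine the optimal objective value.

Relaxing integrality, the LP optimum is 41.60 at (u,v) = (0, 5.2), which is not an integer point.
(u,v)=(0,5): 6·0+5·5=25≤39, 3·0+5·5=25≤26, objective 40.
(u,v)=(1,4): 6·1+5·4=26≤39, 3·1+5·4=23≤26, objective 35.
(u,v)=(0,4): 6·0+5·4=20≤39, 3·0+5·4=20≤26, objective 32.
Maximum is 40 at (u,v)=(0,5).

40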